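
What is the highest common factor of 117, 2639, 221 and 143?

117 = 3² · 13; 2639 = 7 · 13 · 29; 221 = 13 · 17; 143 = 11 · 13
gcd takes min exponent of each prime: 13 = 13

13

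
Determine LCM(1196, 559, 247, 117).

1196 = 2² · 13 · 23; 559 = 13 · 43; 247 = 13 · 19; 117 = 3² · 13
lcm takes max exponent of each prime: 2² · 3² · 13 · 19 · 23 · 43 = 8794188

8794188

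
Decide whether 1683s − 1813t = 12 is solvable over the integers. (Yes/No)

Yes

gcd(1683, 1813): 1813 = 1·1683 + 130; 1683 = 12·130 + 123; 130 = 1·123 + 7; 123 = 17·7 + 4; 7 = 1·4 + 3; 4 = 1·3 + 1; 3 = 3·1 + 0 → 1
1 divides 12, so a solution exists.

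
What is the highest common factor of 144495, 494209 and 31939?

gcd(144495, 494209): 494209 = 3·144495 + 60724; 144495 = 2·60724 + 23047; 60724 = 2·23047 + 14630; 23047 = 1·14630 + 8417; 14630 = 1·8417 + 6213; 8417 = 1·6213 + 2204; 6213 = 2·2204 + 1805; 2204 = 1·1805 + 399; 1805 = 4·399 + 209; 399 = 1·209 + 190; 209 = 1·190 + 19; 190 = 10·19 + 0 → 19
gcd(19, 31939): 31939 = 1681·19 + 0 → 19

19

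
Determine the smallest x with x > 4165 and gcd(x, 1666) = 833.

5831

Multiples of 833 above 4165: 833·6, 833·7, … . Need the cofactor coprime to 1666/833 = 2.
Checking s = 6, 7, … the first with gcd(s, 2) = 1 is s = 7, giving 5831.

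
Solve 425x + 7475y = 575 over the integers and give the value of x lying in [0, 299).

230

gcd(425, 7475) = 25 (Euclid: 7475 = 17·425 + 250; 425 = 1·250 + 175; 250 = 1·175 + 75; 175 = 2·75 + 25; 75 = 3·25 + 0), and 25 | 575.
Extended Euclid: 425·(88) + 7475·(-5) = 25. Scale by 23: x₀ = 2024.
General solution x = x₀ + 299t; reducing mod 299 gives x = 230 (and y = -13).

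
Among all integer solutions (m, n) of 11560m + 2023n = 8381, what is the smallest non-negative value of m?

3

Reduce mod 2023: 11560m ≡ 8381 (mod 2023). With g = gcd(11560, 2023) = 289 dividing 8381, divide through: 40m ≡ 29 (mod 7).
Since gcd(40, 7) = 1, m ≡ 29·(40)⁻¹ ≡ 3 (mod 7). Smallest non-negative: 3.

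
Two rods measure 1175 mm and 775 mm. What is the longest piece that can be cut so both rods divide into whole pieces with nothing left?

25

Euclid: 1175 = 1·775 + 400; 775 = 1·400 + 375; 400 = 1·375 + 25; 375 = 15·25 + 0. Last nonzero remainder: 25.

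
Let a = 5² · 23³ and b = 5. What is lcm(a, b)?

max exponent per prime: 5² · 23³ = 304175

304175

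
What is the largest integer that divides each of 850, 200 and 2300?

50

850 = 2 · 5² · 17; 200 = 2³ · 5²; 2300 = 2² · 5² · 23
gcd takes min exponent of each prime: 2 · 5² = 50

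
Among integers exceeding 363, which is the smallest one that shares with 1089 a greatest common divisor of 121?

1089 = 121·9. Any x with gcd(x, 1089) = 121 is a multiple of 121, say 121s, with s coprime to 9.
Need s > 363/121, so s ≥ 4. First s ≥ 4 with gcd(s, 9) = 1 is s = 4. Thus x = 121·4 = 484.

484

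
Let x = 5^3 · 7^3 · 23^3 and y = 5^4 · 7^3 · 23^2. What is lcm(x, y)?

2608300625

max exponent per prime: 5^4 · 7^3 · 23^3 = 2608300625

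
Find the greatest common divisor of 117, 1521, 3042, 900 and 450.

9

117 = 3² · 13; 1521 = 3² · 13²; 3042 = 2 · 3² · 13²; 900 = 2² · 3² · 5²; 450 = 2 · 3² · 5²
gcd takes min exponent of each prime: 3² = 9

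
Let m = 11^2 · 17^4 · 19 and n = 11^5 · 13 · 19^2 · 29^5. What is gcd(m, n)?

2299

min exponent per shared prime: 11^2 · 19 = 2299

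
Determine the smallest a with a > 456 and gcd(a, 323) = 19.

475

Multiples of 19 above 456: 19·25, 19·26, … . Need the cofactor coprime to 323/19 = 17.
Checking s = 25, 26, … the first with gcd(s, 17) = 1 is s = 25, giving 475.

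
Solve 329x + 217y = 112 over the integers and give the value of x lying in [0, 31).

Euclid: 329 = 1·217 + 112; 217 = 1·112 + 105; 112 = 1·105 + 7; 105 = 15·7 + 0 → gcd = 7; 112 = 7·16.
Back-substitution yields 329·(2) + 217·(-3) = 7, so one solution is x = 2·16 = 32, y = -3·16 = -48.
Solutions in x differ by 217/7 = 31; the one in [0, 31) is 32 mod 31 = 1.

1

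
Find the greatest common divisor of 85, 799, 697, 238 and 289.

gcd(85, 799): 799 = 9·85 + 34; 85 = 2·34 + 17; 34 = 2·17 + 0 → 17
gcd(17, 697): 697 = 41·17 + 0 → 17
gcd(17, 238): 238 = 14·17 + 0 → 17
gcd(17, 289): 289 = 17·17 + 0 → 17

17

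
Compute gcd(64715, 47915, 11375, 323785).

35

gcd(64715, 47915): 64715 = 1·47915 + 16800; 47915 = 2·16800 + 14315; 16800 = 1·14315 + 2485; 14315 = 5·2485 + 1890; 2485 = 1·1890 + 595; 1890 = 3·595 + 105; 595 = 5·105 + 70; 105 = 1·70 + 35; 70 = 2·35 + 0 → 35
gcd(35, 11375): 11375 = 325·35 + 0 → 35
gcd(35, 323785): 323785 = 9251·35 + 0 → 35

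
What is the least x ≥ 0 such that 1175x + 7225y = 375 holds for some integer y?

Reduce mod 7225: 1175x ≡ 375 (mod 7225). With g = gcd(1175, 7225) = 25 dividing 375, divide through: 47x ≡ 15 (mod 289).
Since gcd(47, 289) = 1, x ≡ 15·(47)⁻¹ ≡ 111 (mod 289). Smallest non-negative: 111.

111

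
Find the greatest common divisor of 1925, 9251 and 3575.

gcd(1925, 9251): 9251 = 4·1925 + 1551; 1925 = 1·1551 + 374; 1551 = 4·374 + 55; 374 = 6·55 + 44; 55 = 1·44 + 11; 44 = 4·11 + 0 → 11
gcd(11, 3575): 3575 = 325·11 + 0 → 11

11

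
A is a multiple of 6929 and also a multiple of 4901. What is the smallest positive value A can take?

200941

6929 = 13² · 41; 4901 = 13² · 29
max exponents: 13² · 29 · 41 = 200941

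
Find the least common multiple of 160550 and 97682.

160550 = 2 · 5² · 13² · 19; 97682 = 2 · 13² · 17²
max exponents: 2 · 5² · 13² · 17² · 19 = 46398950

46398950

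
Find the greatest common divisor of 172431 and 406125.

9

Euclid: 406125 = 2·172431 + 61263; 172431 = 2·61263 + 49905; 61263 = 1·49905 + 11358; 49905 = 4·11358 + 4473; 11358 = 2·4473 + 2412; 4473 = 1·2412 + 2061; 2412 = 1·2061 + 351; 2061 = 5·351 + 306; 351 = 1·306 + 45; 306 = 6·45 + 36; 45 = 1·36 + 9; 36 = 4·9 + 0. Last nonzero remainder: 9.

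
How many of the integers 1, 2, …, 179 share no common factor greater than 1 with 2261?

2261 = 7·17·19. Inclusion–exclusion on these primes:
179 − ⌊179/7⌋ − ⌊179/17⌋ − ⌊179/19⌋ + ⌊179/119⌋ + ⌊179/133⌋ + ⌊179/323⌋ − ⌊179/2261⌋ = 137

137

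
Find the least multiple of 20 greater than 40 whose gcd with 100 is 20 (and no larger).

Multiples of 20 above 40: 20·3, 20·4, … . Need the cofactor coprime to 100/20 = 5.
Checking s = 3, 4, … the first with gcd(s, 5) = 1 is s = 3, giving 60.

60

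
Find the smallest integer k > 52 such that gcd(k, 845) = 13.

845 = 13·65. Any k with gcd(k, 845) = 13 is a multiple of 13, say 13s, with s coprime to 65.
Need s > 52/13, so s ≥ 5. First s ≥ 5 with gcd(s, 65) = 1 is s = 6. Thus k = 13·6 = 78.

78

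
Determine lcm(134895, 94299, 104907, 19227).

193423129423095

lcm(134895, 94299) = 134895·94299/gcd = 12720463605/51 = 249420855
lcm(249420855, 104907) = 249420855·104907/gcd = 26165993635485/51 = 513058698735
lcm(513058698735, 19227) = 513058698735·19227/gcd = 9864579600577845/51 = 193423129423095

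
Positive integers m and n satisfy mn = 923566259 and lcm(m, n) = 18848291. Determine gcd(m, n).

49

gcd·lcm = product, so gcd = 923566259/18848291 = 49.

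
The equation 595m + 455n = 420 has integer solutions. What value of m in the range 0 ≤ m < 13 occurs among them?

3

gcd(595, 455) = 35 (Euclid: 595 = 1·455 + 140; 455 = 3·140 + 35; 140 = 4·35 + 0), and 35 | 420.
Extended Euclid: 595·(-3) + 455·(4) = 35. Scale by 12: m₀ = -36.
General solution m = m₀ + 13t; reducing mod 13 gives m = 3 (and n = -3).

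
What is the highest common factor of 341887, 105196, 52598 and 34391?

2023

341887 = 7 · 13² · 17²; 105196 = 2² · 7 · 13 · 17²; 52598 = 2 · 7 · 13 · 17²; 34391 = 7 · 17³
gcd takes min exponent of each prime: 7 · 17² = 2023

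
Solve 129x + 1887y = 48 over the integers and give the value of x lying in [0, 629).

gcd(129, 1887) = 3 (Euclid: 1887 = 14·129 + 81; 129 = 1·81 + 48; 81 = 1·48 + 33; 48 = 1·33 + 15; 33 = 2·15 + 3; 15 = 5·3 + 0), and 3 | 48.
Extended Euclid: 129·(-117) + 1887·(8) = 3. Scale by 16: x₀ = -1872.
General solution x = x₀ + 629t; reducing mod 629 gives x = 15 (and y = -1).

15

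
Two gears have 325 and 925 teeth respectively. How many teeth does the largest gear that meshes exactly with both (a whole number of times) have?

25

Euclid: 925 = 2·325 + 275; 325 = 1·275 + 50; 275 = 5·50 + 25; 50 = 2·25 + 0. Last nonzero remainder: 25.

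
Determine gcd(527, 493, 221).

gcd(527, 493): 527 = 1·493 + 34; 493 = 14·34 + 17; 34 = 2·17 + 0 → 17
gcd(17, 221): 221 = 13·17 + 0 → 17

17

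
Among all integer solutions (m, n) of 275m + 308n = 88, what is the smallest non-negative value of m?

16

Reduce mod 308: 275m ≡ 88 (mod 308). With g = gcd(275, 308) = 11 dividing 88, divide through: 25m ≡ 8 (mod 28).
Since gcd(25, 28) = 1, m ≡ 8·(25)⁻¹ ≡ 16 (mod 28). Smallest non-negative: 16.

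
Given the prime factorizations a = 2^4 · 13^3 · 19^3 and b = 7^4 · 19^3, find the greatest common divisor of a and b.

6859

min exponent per shared prime: 19^3 = 6859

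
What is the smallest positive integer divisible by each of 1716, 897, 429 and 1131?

1716 = 2² · 3 · 11 · 13; 897 = 3 · 13 · 23; 429 = 3 · 11 · 13; 1131 = 3 · 13 · 29
lcm takes max exponent of each prime: 2² · 3 · 11 · 13 · 23 · 29 = 1144572

1144572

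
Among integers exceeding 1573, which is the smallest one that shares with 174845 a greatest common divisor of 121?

gcd(a, 174845) = 121 forces 121 | a; write a = 121s. Then gcd(121s, 121·1445) = 121·gcd(s, 1445), so need gcd(s, 1445) = 1.
121s > 1573 gives s ≥ 14. The least s ≥ 14 coprime to 1445 is 14, so a = 121·14 = 1694.

1694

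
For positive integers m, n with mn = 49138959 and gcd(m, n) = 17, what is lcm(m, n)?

Since gcd(m,n)·lcm(m,n) = mn, lcm = 49138959/17 = 2890527.

2890527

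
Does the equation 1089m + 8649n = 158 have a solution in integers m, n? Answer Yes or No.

No

By Bézout, 1089m + 8649n = 158 has integer solutions iff gcd(1089, 8649) | 158.
Euclid: 8649 = 7·1089 + 1026; 1089 = 1·1026 + 63; 1026 = 16·63 + 18; 63 = 3·18 + 9; 18 = 2·9 + 0. gcd = 9; 158 mod 9 = 5. No.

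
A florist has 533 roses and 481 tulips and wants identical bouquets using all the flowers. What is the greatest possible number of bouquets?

13

533 = 13 · 41
481 = 13 · 37
Common: 13 = 13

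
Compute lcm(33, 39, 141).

33 = 3 · 11; 39 = 3 · 13; 141 = 3 · 47
lcm takes max exponent of each prime: 3 · 11 · 13 · 47 = 20163

20163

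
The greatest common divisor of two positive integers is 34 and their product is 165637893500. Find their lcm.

4871702750

Since gcd(u,v)·lcm(u,v) = uv, lcm = 165637893500/34 = 4871702750.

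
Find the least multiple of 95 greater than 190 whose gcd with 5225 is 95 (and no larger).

Multiples of 95 above 190: 95·3, 95·4, … . Need the cofactor coprime to 5225/95 = 55.
Checking s = 3, 4, … the first with gcd(s, 55) = 1 is s = 3, giving 285.

285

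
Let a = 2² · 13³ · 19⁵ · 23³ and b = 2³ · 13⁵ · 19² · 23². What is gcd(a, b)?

1678235572

min exponent per shared prime: 2² · 13³ · 19² · 23² = 1678235572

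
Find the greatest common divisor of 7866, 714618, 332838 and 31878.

18

7866 = 2 · 3² · 19 · 23; 714618 = 2 · 3² · 29 · 37²; 332838 = 2 · 3² · 11 · 41²; 31878 = 2 · 3² · 7 · 11 · 23
gcd takes min exponent of each prime: 2 · 3² = 18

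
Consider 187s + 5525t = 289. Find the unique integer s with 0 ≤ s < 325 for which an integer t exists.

297

Euclid: 5525 = 29·187 + 102; 187 = 1·102 + 85; 102 = 1·85 + 17; 85 = 5·17 + 0 → gcd = 17; 289 = 17·17.
Back-substitution yields 187·(-59) + 5525·(2) = 17, so one solution is s = -59·17 = -1003, t = 2·17 = 34.
Solutions in s differ by 5525/17 = 325; the one in [0, 325) is -1003 mod 325 = 297.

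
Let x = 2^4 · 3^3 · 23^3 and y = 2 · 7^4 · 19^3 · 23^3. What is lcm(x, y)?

86560591962096

max exponent per prime: 2^4 · 3^3 · 7^4 · 19^3 · 23^3 = 86560591962096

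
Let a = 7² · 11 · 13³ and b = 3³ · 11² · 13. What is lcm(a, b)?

max exponent per prime: 3³ · 7² · 11² · 13³ = 351702351

351702351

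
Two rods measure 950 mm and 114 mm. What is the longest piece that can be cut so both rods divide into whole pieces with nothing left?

38

Euclid: 950 = 8·114 + 38; 114 = 3·38 + 0. Last nonzero remainder: 38.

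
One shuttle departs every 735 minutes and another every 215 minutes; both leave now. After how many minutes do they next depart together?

31605

735 = 3 · 5 · 7²; 215 = 5 · 43
max exponents: 3 · 5 · 7² · 43 = 31605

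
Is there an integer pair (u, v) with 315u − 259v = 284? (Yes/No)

No

gcd(315, 259): 315 = 1·259 + 56; 259 = 4·56 + 35; 56 = 1·35 + 21; 35 = 1·21 + 14; 21 = 1·14 + 7; 14 = 2·7 + 0 → 7
7 does not divide 284, so a solution does not exist.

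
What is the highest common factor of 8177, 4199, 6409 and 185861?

221

8177 = 13 · 17 · 37; 4199 = 13 · 17 · 19; 6409 = 13 · 17 · 29; 185861 = 13 · 17 · 29²
gcd takes min exponent of each prime: 13 · 17 = 221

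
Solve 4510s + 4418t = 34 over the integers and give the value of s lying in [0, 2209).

1393

Euclid: 4510 = 1·4418 + 92; 4418 = 48·92 + 2; 92 = 46·2 + 0 → gcd = 2; 34 = 2·17.
Back-substitution yields 4510·(-48) + 4418·(49) = 2, so one solution is s = -48·17 = -816, t = 49·17 = 833.
Solutions in s differ by 4418/2 = 2209; the one in [0, 2209) is -816 mod 2209 = 1393.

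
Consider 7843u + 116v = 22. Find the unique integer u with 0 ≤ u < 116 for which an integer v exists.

82

Reduce mod 116: 7843u ≡ 22 (mod 116). With g = gcd(7843, 116) = 1 dividing 22, divide through: 7843u ≡ 22 (mod 116).
Since gcd(7843, 116) = 1, u ≡ 22·(7843)⁻¹ ≡ 82 (mod 116). Smallest non-negative: 82.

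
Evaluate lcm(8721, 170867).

8721 = 3³ · 17 · 19; 170867 = 17 · 19 · 23²
max exponents: 3³ · 17 · 19 · 23² = 4613409

4613409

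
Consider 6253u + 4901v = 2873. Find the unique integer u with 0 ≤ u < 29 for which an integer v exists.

13

Reduce mod 4901: 6253u ≡ 2873 (mod 4901). With g = gcd(6253, 4901) = 169 dividing 2873, divide through: 37u ≡ 17 (mod 29).
Since gcd(37, 29) = 1, u ≡ 17·(37)⁻¹ ≡ 13 (mod 29). Smallest non-negative: 13.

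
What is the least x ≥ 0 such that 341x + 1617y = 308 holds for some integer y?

Euclid: 1617 = 4·341 + 253; 341 = 1·253 + 88; 253 = 2·88 + 77; 88 = 1·77 + 11; 77 = 7·11 + 0 → gcd = 11; 308 = 11·28.
Back-substitution yields 341·(19) + 1617·(-4) = 11, so one solution is x = 19·28 = 532, y = -4·28 = -112.
Solutions in x differ by 1617/11 = 147; the one in [0, 147) is 532 mod 147 = 91.

91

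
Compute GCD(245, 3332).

49

Euclid: 3332 = 13·245 + 147; 245 = 1·147 + 98; 147 = 1·98 + 49; 98 = 2·49 + 0. Last nonzero remainder: 49.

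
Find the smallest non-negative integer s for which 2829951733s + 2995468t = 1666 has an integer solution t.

Euclid: 2829951733 = 944·2995468 + 2229941; 2995468 = 1·2229941 + 765527; 2229941 = 2·765527 + 698887; 765527 = 1·698887 + 66640; 698887 = 10·66640 + 32487; 66640 = 2·32487 + 1666; 32487 = 19·1666 + 833; 1666 = 2·833 + 0 → gcd = 833; 1666 = 833·2.
Back-substitution yields 2829951733·(1753) + 2995468·(-1656137) = 833, so one solution is s = 1753·2 = 3506, t = -1656137·2 = -3312274.
Solutions in s differ by 2995468/833 = 3596; the one in [0, 3596) is 3506 mod 3596 = 3506.

3506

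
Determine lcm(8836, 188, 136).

8836 = 2² · 47²; 188 = 2² · 47; 136 = 2³ · 17
lcm takes max exponent of each prime: 2³ · 17 · 47² = 300424

300424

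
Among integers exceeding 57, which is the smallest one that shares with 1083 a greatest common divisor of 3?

gcd(m, 1083) = 3 forces 3 | m; write m = 3s. Then gcd(3s, 3·361) = 3·gcd(s, 361), so need gcd(s, 361) = 1.
3s > 57 gives s ≥ 20. The least s ≥ 20 coprime to 361 is 20, so m = 3·20 = 60.

60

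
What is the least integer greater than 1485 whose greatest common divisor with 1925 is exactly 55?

gcd(k, 1925) = 55 forces 55 | k; write k = 55s. Then gcd(55s, 55·35) = 55·gcd(s, 35), so need gcd(s, 35) = 1.
55s > 1485 gives s ≥ 28. The least s ≥ 28 coprime to 35 is 29, so k = 55·29 = 1595.

1595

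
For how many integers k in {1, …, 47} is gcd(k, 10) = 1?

19

10 = 2·5. Inclusion–exclusion on these primes:
47 − ⌊47/2⌋ − ⌊47/5⌋ + ⌊47/10⌋ = 19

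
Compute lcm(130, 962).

4810

gcd first: 962 = 7·130 + 52; 130 = 2·52 + 26; 52 = 2·26 + 0 → gcd = 26
lcm = 130·962/gcd = 125060/26 = 4810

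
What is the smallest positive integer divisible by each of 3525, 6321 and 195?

3525 = 3 · 5² · 47; 6321 = 3 · 7² · 43; 195 = 3 · 5 · 13
lcm takes max exponent of each prime: 3 · 5² · 7² · 13 · 43 · 47 = 96553275

96553275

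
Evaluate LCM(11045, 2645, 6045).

7063951245

lcm(11045, 2645) = 11045·2645/gcd = 29214025/5 = 5842805
lcm(5842805, 6045) = 5842805·6045/gcd = 35319756225/5 = 7063951245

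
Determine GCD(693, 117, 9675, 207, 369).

693 = 3² · 7 · 11; 117 = 3² · 13; 9675 = 3² · 5² · 43; 207 = 3² · 23; 369 = 3² · 41
gcd takes min exponent of each prime: 3² = 9

9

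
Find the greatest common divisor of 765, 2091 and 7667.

17

gcd(765, 2091): 2091 = 2·765 + 561; 765 = 1·561 + 204; 561 = 2·204 + 153; 204 = 1·153 + 51; 153 = 3·51 + 0 → 51
gcd(51, 7667): 7667 = 150·51 + 17; 51 = 3·17 + 0 → 17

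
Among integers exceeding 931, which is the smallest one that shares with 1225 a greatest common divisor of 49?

1225 = 49·25. Any t with gcd(t, 1225) = 49 is a multiple of 49, say 49s, with s coprime to 25.
Need s > 931/49, so s ≥ 20. First s ≥ 20 with gcd(s, 25) = 1 is s = 21. Thus t = 49·21 = 1029.

1029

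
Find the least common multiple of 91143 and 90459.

48214647

gcd first: 91143 = 1·90459 + 684; 90459 = 132·684 + 171; 684 = 4·171 + 0 → gcd = 171
lcm = 91143·90459/gcd = 8244704637/171 = 48214647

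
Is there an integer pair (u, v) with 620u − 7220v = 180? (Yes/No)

Yes

gcd(620, 7220): 7220 = 11·620 + 400; 620 = 1·400 + 220; 400 = 1·220 + 180; 220 = 1·180 + 40; 180 = 4·40 + 20; 40 = 2·20 + 0 → 20
20 divides 180, so a solution exists.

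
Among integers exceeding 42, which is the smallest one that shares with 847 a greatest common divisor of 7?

49

847 = 7·121. Any t with gcd(t, 847) = 7 is a multiple of 7, say 7s, with s coprime to 121.
Need s > 42/7, so s ≥ 7. First s ≥ 7 with gcd(s, 121) = 1 is s = 7. Thus t = 7·7 = 49.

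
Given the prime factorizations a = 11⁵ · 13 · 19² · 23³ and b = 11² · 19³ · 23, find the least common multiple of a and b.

174723406768339

max exponent per prime: 11⁵ · 13 · 19³ · 23³ = 174723406768339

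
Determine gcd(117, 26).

13

117 = 3² · 13
26 = 2 · 13
Common: 13 = 13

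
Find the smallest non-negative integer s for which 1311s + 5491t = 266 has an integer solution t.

Euclid: 5491 = 4·1311 + 247; 1311 = 5·247 + 76; 247 = 3·76 + 19; 76 = 4·19 + 0 → gcd = 19; 266 = 19·14.
Back-substitution yields 1311·(-67) + 5491·(16) = 19, so one solution is s = -67·14 = -938, t = 16·14 = 224.
Solutions in s differ by 5491/19 = 289; the one in [0, 289) is -938 mod 289 = 218.

218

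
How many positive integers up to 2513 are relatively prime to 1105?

1105 = 5·13·17. Inclusion–exclusion on these primes:
2513 − ⌊2513/5⌋ − ⌊2513/13⌋ − ⌊2513/17⌋ + ⌊2513/65⌋ + ⌊2513/85⌋ + ⌊2513/221⌋ − ⌊2513/1105⌋ = 1747

1747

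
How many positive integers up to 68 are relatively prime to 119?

119 = 7·17. Inclusion–exclusion on these primes:
68 − ⌊68/7⌋ − ⌊68/17⌋ + ⌊68/119⌋ = 55

55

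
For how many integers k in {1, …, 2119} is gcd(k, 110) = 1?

110 = 2·5·11. Inclusion–exclusion on these primes:
2119 − ⌊2119/2⌋ − ⌊2119/5⌋ − ⌊2119/11⌋ + ⌊2119/10⌋ + ⌊2119/22⌋ + ⌊2119/55⌋ − ⌊2119/110⌋ = 771

771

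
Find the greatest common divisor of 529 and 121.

Euclid: 529 = 4·121 + 45; 121 = 2·45 + 31; 45 = 1·31 + 14; 31 = 2·14 + 3; 14 = 4·3 + 2; 3 = 1·2 + 1; 2 = 2·1 + 0. Last nonzero remainder: 1.

1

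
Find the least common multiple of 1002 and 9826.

gcd first: 9826 = 9·1002 + 808; 1002 = 1·808 + 194; 808 = 4·194 + 32; 194 = 6·32 + 2; 32 = 16·2 + 0 → gcd = 2
lcm = 1002·9826/gcd = 9845652/2 = 4922826

4922826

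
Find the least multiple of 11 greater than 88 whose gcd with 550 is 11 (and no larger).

550 = 11·50. Any k with gcd(k, 550) = 11 is a multiple of 11, say 11s, with s coprime to 50.
Need s > 88/11, so s ≥ 9. First s ≥ 9 with gcd(s, 50) = 1 is s = 9. Thus k = 11·9 = 99.

99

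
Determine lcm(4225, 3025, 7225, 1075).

6352993075

4225 = 5² · 13²; 3025 = 5² · 11²; 7225 = 5² · 17²; 1075 = 5² · 43
lcm takes max exponent of each prime: 5² · 11² · 13² · 17² · 43 = 6352993075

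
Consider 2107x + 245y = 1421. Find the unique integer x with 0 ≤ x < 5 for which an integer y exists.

Reduce mod 245: 2107x ≡ 1421 (mod 245). With g = gcd(2107, 245) = 49 dividing 1421, divide through: 43x ≡ 29 (mod 5).
Since gcd(43, 5) = 1, x ≡ 29·(43)⁻¹ ≡ 3 (mod 5). Smallest non-negative: 3.

3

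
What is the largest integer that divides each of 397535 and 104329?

1

397535 = 5 · 43³
104329 = 17² · 19²
Common: 1 = 1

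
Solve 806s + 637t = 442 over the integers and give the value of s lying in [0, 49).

29

Euclid: 806 = 1·637 + 169; 637 = 3·169 + 130; 169 = 1·130 + 39; 130 = 3·39 + 13; 39 = 3·13 + 0 → gcd = 13; 442 = 13·34.
Back-substitution yields 806·(-15) + 637·(19) = 13, so one solution is s = -15·34 = -510, t = 19·34 = 646.
Solutions in s differ by 637/13 = 49; the one in [0, 49) is -510 mod 49 = 29.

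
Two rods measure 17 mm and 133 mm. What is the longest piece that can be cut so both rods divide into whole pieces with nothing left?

Euclid: 133 = 7·17 + 14; 17 = 1·14 + 3; 14 = 4·3 + 2; 3 = 1·2 + 1; 2 = 2·1 + 0. Last nonzero remainder: 1.

1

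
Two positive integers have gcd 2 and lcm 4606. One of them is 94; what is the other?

m·n = gcd·lcm = 2·4606 = 9212, so n = 9212/94 = 98.

98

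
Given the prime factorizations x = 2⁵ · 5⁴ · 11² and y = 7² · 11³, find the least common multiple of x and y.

max exponent per prime: 2⁵ · 5⁴ · 7² · 11³ = 1304380000

1304380000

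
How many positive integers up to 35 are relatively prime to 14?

14 = 2·7. Inclusion–exclusion on these primes:
35 − ⌊35/2⌋ − ⌊35/7⌋ + ⌊35/14⌋ = 15

15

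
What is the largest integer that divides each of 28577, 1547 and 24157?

28577 = 17 · 41²; 1547 = 7 · 13 · 17; 24157 = 7² · 17 · 29
gcd takes min exponent of each prime: 17 = 17

17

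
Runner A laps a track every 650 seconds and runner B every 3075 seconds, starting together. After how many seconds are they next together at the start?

79950

650 = 2 · 5² · 13; 3075 = 3 · 5² · 41
max exponents: 2 · 3 · 5² · 13 · 41 = 79950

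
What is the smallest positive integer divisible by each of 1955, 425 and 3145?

361675

1955 = 5 · 17 · 23; 425 = 5² · 17; 3145 = 5 · 17 · 37
lcm takes max exponent of each prime: 5² · 17 · 23 · 37 = 361675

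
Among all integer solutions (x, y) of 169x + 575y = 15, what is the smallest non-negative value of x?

160

gcd(169, 575) = 1 (Euclid: 575 = 3·169 + 68; 169 = 2·68 + 33; 68 = 2·33 + 2; 33 = 16·2 + 1; 2 = 2·1 + 0), and 1 | 15.
Extended Euclid: 169·(279) + 575·(-82) = 1. Scale by 15: x₀ = 4185.
General solution x = x₀ + 575t; reducing mod 575 gives x = 160 (and y = -47).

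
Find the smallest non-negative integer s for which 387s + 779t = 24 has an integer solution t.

Reduce mod 779: 387s ≡ 24 (mod 779). With g = gcd(387, 779) = 1 dividing 24, divide through: 387s ≡ 24 (mod 779).
Since gcd(387, 779) = 1, s ≡ 24·(387)⁻¹ ≡ 302 (mod 779). Smallest non-negative: 302.

302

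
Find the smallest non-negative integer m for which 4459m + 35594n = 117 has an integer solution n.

Euclid: 35594 = 7·4459 + 4381; 4459 = 1·4381 + 78; 4381 = 56·78 + 13; 78 = 6·13 + 0 → gcd = 13; 117 = 13·9.
Back-substitution yields 4459·(-455) + 35594·(57) = 13, so one solution is m = -455·9 = -4095, n = 57·9 = 513.
Solutions in m differ by 35594/13 = 2738; the one in [0, 2738) is -4095 mod 2738 = 1381.

1381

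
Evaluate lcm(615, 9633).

615 = 3 · 5 · 41; 9633 = 3 · 13² · 19
max exponents: 3 · 5 · 13² · 19 · 41 = 1974765

1974765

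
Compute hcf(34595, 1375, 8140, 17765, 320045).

gcd(34595, 1375): 34595 = 25·1375 + 220; 1375 = 6·220 + 55; 220 = 4·55 + 0 → 55
gcd(55, 8140): 8140 = 148·55 + 0 → 55
gcd(55, 17765): 17765 = 323·55 + 0 → 55
gcd(55, 320045): 320045 = 5819·55 + 0 → 55

55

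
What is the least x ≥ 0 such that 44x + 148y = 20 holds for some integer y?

24

Euclid: 148 = 3·44 + 16; 44 = 2·16 + 12; 16 = 1·12 + 4; 12 = 3·4 + 0 → gcd = 4; 20 = 4·5.
Back-substitution yields 44·(-10) + 148·(3) = 4, so one solution is x = -10·5 = -50, y = 3·5 = 15.
Solutions in x differ by 148/4 = 37; the one in [0, 37) is -50 mod 37 = 24.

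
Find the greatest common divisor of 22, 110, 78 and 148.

22 = 2 · 11; 110 = 2 · 5 · 11; 78 = 2 · 3 · 13; 148 = 2² · 37
gcd takes min exponent of each prime: 2 = 2

2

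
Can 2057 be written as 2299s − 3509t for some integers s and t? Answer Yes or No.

Yes

By Bézout, 2299s − 3509t = 2057 has integer solutions iff gcd(2299, 3509) | 2057.
Euclid: 3509 = 1·2299 + 1210; 2299 = 1·1210 + 1089; 1210 = 1·1089 + 121; 1089 = 9·121 + 0. gcd = 121; 2057 mod 121 = 0. Yes.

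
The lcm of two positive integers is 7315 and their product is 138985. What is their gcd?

19

gcd·lcm = product, so gcd = 138985/7315 = 19.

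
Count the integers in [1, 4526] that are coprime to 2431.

3575

Prime factors of 2431: 11, 13, 17. Count integers ≤ 4526 divisible by none of them.
By inclusion–exclusion: 4526 − ⌊4526/11⌋ − ⌊4526/13⌋ − ⌊4526/17⌋ + ⌊4526/143⌋ + ⌊4526/187⌋ + ⌊4526/221⌋ − ⌊4526/2431⌋ = 3575.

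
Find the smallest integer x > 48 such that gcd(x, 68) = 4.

68 = 4·17. Any x with gcd(x, 68) = 4 is a multiple of 4, say 4s, with s coprime to 17.
Need s > 48/4, so s ≥ 13. First s ≥ 13 with gcd(s, 17) = 1 is s = 13. Thus x = 4·13 = 52.

52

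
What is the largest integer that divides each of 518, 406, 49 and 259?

7

518 = 2 · 7 · 37; 406 = 2 · 7 · 29; 49 = 7²; 259 = 7 · 37
gcd takes min exponent of each prime: 7 = 7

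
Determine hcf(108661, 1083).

Euclid: 108661 = 100·1083 + 361; 1083 = 3·361 + 0. Last nonzero remainder: 361.

361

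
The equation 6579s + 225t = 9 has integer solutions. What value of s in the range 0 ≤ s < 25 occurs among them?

21

Reduce mod 225: 6579s ≡ 9 (mod 225). With g = gcd(6579, 225) = 9 dividing 9, divide through: 731s ≡ 1 (mod 25).
Since gcd(731, 25) = 1, s ≡ 1·(731)⁻¹ ≡ 21 (mod 25). Smallest non-negative: 21.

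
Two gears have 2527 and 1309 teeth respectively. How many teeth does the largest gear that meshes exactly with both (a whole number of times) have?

Euclid: 2527 = 1·1309 + 1218; 1309 = 1·1218 + 91; 1218 = 13·91 + 35; 91 = 2·35 + 21; 35 = 1·21 + 14; 21 = 1·14 + 7; 14 = 2·7 + 0. Last nonzero remainder: 7.

7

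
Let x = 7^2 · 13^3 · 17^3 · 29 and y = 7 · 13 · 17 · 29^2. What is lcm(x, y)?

max exponent per prime: 7^2 · 13^3 · 17^3 · 29^2 = 444804217949

444804217949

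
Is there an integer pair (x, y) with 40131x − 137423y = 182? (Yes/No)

Yes

gcd(40131, 137423): 137423 = 3·40131 + 17030; 40131 = 2·17030 + 6071; 17030 = 2·6071 + 4888; 6071 = 1·4888 + 1183; 4888 = 4·1183 + 156; 1183 = 7·156 + 91; 156 = 1·91 + 65; 91 = 1·65 + 26; 65 = 2·26 + 13; 26 = 2·13 + 0 → 13
13 divides 182, so a solution exists.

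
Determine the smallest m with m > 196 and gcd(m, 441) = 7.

203

441 = 7·63. Any m with gcd(m, 441) = 7 is a multiple of 7, say 7s, with s coprime to 63.
Need s > 196/7, so s ≥ 29. First s ≥ 29 with gcd(s, 63) = 1 is s = 29. Thus m = 7·29 = 203.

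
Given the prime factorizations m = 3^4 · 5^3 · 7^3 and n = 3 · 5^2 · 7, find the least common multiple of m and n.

3472875

max exponent per prime: 3^4 · 5^3 · 7^3 = 3472875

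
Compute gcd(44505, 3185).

5

Euclid: 44505 = 13·3185 + 3100; 3185 = 1·3100 + 85; 3100 = 36·85 + 40; 85 = 2·40 + 5; 40 = 8·5 + 0. Last nonzero remainder: 5.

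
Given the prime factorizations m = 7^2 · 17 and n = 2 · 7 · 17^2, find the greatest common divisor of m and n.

119

min exponent per shared prime: 7 · 17 = 119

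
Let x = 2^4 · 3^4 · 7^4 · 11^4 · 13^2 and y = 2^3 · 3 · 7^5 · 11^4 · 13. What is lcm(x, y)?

max exponent per prime: 2^4 · 3^4 · 7^5 · 11^4 · 13^2 = 53895517563888

53895517563888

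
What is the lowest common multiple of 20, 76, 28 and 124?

20 = 2² · 5; 76 = 2² · 19; 28 = 2² · 7; 124 = 2² · 31
lcm takes max exponent of each prime: 2² · 5 · 7 · 19 · 31 = 82460

82460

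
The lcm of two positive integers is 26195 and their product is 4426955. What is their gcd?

169

From gcd × lcm = uv: gcd = 4426955 / 26195 = 169.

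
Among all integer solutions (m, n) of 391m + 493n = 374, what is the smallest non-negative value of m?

Euclid: 493 = 1·391 + 102; 391 = 3·102 + 85; 102 = 1·85 + 17; 85 = 5·17 + 0 → gcd = 17; 374 = 17·22.
Back-substitution yields 391·(-5) + 493·(4) = 17, so one solution is m = -5·22 = -110, n = 4·22 = 88.
Solutions in m differ by 493/17 = 29; the one in [0, 29) is -110 mod 29 = 6.

6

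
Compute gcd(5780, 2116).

4

5780 = 2² · 5 · 17²
2116 = 2² · 23²
Common: 2² = 4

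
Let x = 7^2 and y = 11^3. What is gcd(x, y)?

min exponent per shared prime: (none) = 1

1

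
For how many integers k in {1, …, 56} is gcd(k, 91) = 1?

Prime factors of 91: 7, 13. Count integers ≤ 56 divisible by none of them.
By inclusion–exclusion: 56 − ⌊56/7⌋ − ⌊56/13⌋ + ⌊56/91⌋ = 44.

44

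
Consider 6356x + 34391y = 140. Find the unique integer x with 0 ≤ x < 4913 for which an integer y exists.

Euclid: 34391 = 5·6356 + 2611; 6356 = 2·2611 + 1134; 2611 = 2·1134 + 343; 1134 = 3·343 + 105; 343 = 3·105 + 28; 105 = 3·28 + 21; 28 = 1·21 + 7; 21 = 3·7 + 0 → gcd = 7; 140 = 7·20.
Back-substitution yields 6356·(-1304) + 34391·(241) = 7, so one solution is x = -1304·20 = -26080, y = 241·20 = 4820.
Solutions in x differ by 34391/7 = 4913; the one in [0, 4913) is -26080 mod 4913 = 3398.

3398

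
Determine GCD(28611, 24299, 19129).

gcd(28611, 24299): 28611 = 1·24299 + 4312; 24299 = 5·4312 + 2739; 4312 = 1·2739 + 1573; 2739 = 1·1573 + 1166; 1573 = 1·1166 + 407; 1166 = 2·407 + 352; 407 = 1·352 + 55; 352 = 6·55 + 22; 55 = 2·22 + 11; 22 = 2·11 + 0 → 11
gcd(11, 19129): 19129 = 1739·11 + 0 → 11

11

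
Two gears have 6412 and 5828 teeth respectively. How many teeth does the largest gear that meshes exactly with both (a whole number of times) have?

Euclid: 6412 = 1·5828 + 584; 5828 = 9·584 + 572; 584 = 1·572 + 12; 572 = 47·12 + 8; 12 = 1·8 + 4; 8 = 2·4 + 0. Last nonzero remainder: 4.

4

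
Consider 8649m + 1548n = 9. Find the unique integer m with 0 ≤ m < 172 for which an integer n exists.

109

Euclid: 8649 = 5·1548 + 909; 1548 = 1·909 + 639; 909 = 1·639 + 270; 639 = 2·270 + 99; 270 = 2·99 + 72; 99 = 1·72 + 27; 72 = 2·27 + 18; 27 = 1·18 + 9; 18 = 2·9 + 0 → gcd = 9; 9 = 9·1.
Back-substitution yields 8649·(-63) + 1548·(352) = 9, so one solution is m = -63·1 = -63, n = 352·1 = 352.
Solutions in m differ by 1548/9 = 172; the one in [0, 172) is -63 mod 172 = 109.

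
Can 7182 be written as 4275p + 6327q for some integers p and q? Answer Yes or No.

gcd(4275, 6327): 6327 = 1·4275 + 2052; 4275 = 2·2052 + 171; 2052 = 12·171 + 0 → 171
171 divides 7182, so a solution exists.

Yes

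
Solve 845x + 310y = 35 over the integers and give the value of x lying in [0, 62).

47

Reduce mod 310: 845x ≡ 35 (mod 310). With g = gcd(845, 310) = 5 dividing 35, divide through: 169x ≡ 7 (mod 62).
Since gcd(169, 62) = 1, x ≡ 7·(169)⁻¹ ≡ 47 (mod 62). Smallest non-negative: 47.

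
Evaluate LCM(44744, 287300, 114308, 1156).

44744 = 2³ · 7 · 17 · 47; 287300 = 2² · 5² · 13² · 17; 114308 = 2² · 17 · 41²; 1156 = 2² · 17²
lcm takes max exponent of each prime: 2³ · 5² · 7 · 13² · 17² · 41² · 47 = 5402293241800

5402293241800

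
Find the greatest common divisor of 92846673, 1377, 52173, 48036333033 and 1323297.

gcd(92846673, 1377): 92846673 = 67426·1377 + 1071; 1377 = 1·1071 + 306; 1071 = 3·306 + 153; 306 = 2·153 + 0 → 153
gcd(153, 52173): 52173 = 341·153 + 0 → 153
gcd(153, 48036333033): 48036333033 = 313962961·153 + 0 → 153
gcd(153, 1323297): 1323297 = 8649·153 + 0 → 153

153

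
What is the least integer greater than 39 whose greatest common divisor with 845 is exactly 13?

52

845 = 13·65. Any t with gcd(t, 845) = 13 is a multiple of 13, say 13s, with s coprime to 65.
Need s > 39/13, so s ≥ 4. First s ≥ 4 with gcd(s, 65) = 1 is s = 4. Thus t = 13·4 = 52.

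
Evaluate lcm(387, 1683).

72369

387 = 3² · 43; 1683 = 3² · 11 · 17
max exponents: 3² · 11 · 17 · 43 = 72369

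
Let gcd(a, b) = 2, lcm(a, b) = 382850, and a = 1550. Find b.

494

a·b = gcd·lcm = 2·382850 = 765700, so b = 765700/1550 = 494.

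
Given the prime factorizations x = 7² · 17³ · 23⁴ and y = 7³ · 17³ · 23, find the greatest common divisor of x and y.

min exponent per shared prime: 7² · 17³ · 23 = 5536951

5536951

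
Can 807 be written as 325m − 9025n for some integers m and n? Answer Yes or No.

No

gcd(325, 9025): 9025 = 27·325 + 250; 325 = 1·250 + 75; 250 = 3·75 + 25; 75 = 3·25 + 0 → 25
25 does not divide 807, so a solution does not exist.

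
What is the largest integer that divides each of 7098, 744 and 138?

gcd(7098, 744): 7098 = 9·744 + 402; 744 = 1·402 + 342; 402 = 1·342 + 60; 342 = 5·60 + 42; 60 = 1·42 + 18; 42 = 2·18 + 6; 18 = 3·6 + 0 → 6
gcd(6, 138): 138 = 23·6 + 0 → 6

6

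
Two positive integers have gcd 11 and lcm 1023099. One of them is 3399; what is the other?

Using pq = gcd(p,q)·lcm(p,q) = 11·1023099 = 11254089, we get q = 11254089/3399 = 3311.

3311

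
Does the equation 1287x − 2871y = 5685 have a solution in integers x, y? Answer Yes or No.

No

By Bézout, 1287x − 2871y = 5685 has integer solutions iff gcd(1287, 2871) | 5685.
Euclid: 2871 = 2·1287 + 297; 1287 = 4·297 + 99; 297 = 3·99 + 0. gcd = 99; 5685 mod 99 = 42. No.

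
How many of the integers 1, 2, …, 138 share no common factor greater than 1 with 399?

75

399 = 3·7·19. Inclusion–exclusion on these primes:
138 − ⌊138/3⌋ − ⌊138/7⌋ − ⌊138/19⌋ + ⌊138/21⌋ + ⌊138/57⌋ + ⌊138/133⌋ − ⌊138/399⌋ = 75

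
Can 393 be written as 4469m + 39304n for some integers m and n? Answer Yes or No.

By Bézout, 4469m + 39304n = 393 has integer solutions iff gcd(4469, 39304) | 393.
Euclid: 39304 = 8·4469 + 3552; 4469 = 1·3552 + 917; 3552 = 3·917 + 801; 917 = 1·801 + 116; 801 = 6·116 + 105; 116 = 1·105 + 11; 105 = 9·11 + 6; 11 = 1·6 + 5; 6 = 1·5 + 1; 5 = 5·1 + 0. gcd = 1; 393 mod 1 = 0. Yes.

Yes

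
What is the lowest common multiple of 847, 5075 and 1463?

11667425

847 = 7 · 11²; 5075 = 5² · 7 · 29; 1463 = 7 · 11 · 19
lcm takes max exponent of each prime: 5² · 7 · 11² · 19 · 29 = 11667425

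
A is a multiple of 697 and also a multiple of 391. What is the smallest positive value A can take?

697 = 17 · 41; 391 = 17 · 23
max exponents: 17 · 23 · 41 = 16031

16031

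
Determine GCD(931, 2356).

931 = 7² · 19
2356 = 2² · 19 · 31
Common: 19 = 19

19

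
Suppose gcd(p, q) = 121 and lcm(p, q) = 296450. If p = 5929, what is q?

6050

Using pq = gcd(p,q)·lcm(p,q) = 121·296450 = 35870450, we get q = 35870450/5929 = 6050.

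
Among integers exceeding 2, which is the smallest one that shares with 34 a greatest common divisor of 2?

4

gcd(m, 34) = 2 forces 2 | m; write m = 2s. Then gcd(2s, 2·17) = 2·gcd(s, 17), so need gcd(s, 17) = 1.
2s > 2 gives s ≥ 2. The least s ≥ 2 coprime to 17 is 2, so m = 2·2 = 4.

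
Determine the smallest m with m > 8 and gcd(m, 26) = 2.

10

gcd(m, 26) = 2 forces 2 | m; write m = 2s. Then gcd(2s, 2·13) = 2·gcd(s, 13), so need gcd(s, 13) = 1.
2s > 8 gives s ≥ 5. The least s ≥ 5 coprime to 13 is 5, so m = 2·5 = 10.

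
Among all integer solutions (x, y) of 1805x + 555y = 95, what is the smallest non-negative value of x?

Reduce mod 555: 1805x ≡ 95 (mod 555). With g = gcd(1805, 555) = 5 dividing 95, divide through: 361x ≡ 19 (mod 111).
Since gcd(361, 111) = 1, x ≡ 19·(361)⁻¹ ≡ 76 (mod 111). Smallest non-negative: 76.

76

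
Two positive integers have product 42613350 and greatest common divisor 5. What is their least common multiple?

gcd·lcm = product, so lcm = 42613350/5 = 8522670.

8522670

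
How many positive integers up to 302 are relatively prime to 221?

263

Prime factors of 221: 13, 17. Count integers ≤ 302 divisible by none of them.
By inclusion–exclusion: 302 − ⌊302/13⌋ − ⌊302/17⌋ + ⌊302/221⌋ = 263.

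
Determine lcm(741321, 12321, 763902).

741321 = 3² · 7² · 41²; 12321 = 3² · 37²; 763902 = 2 · 3² · 31 · 37²
lcm takes max exponent of each prime: 2 · 3² · 7² · 31 · 37² · 41² = 62921843838

62921843838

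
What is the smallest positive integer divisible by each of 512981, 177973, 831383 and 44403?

50414233737

lcm(512981, 177973) = 512981·177973/gcd = 91296767513/10469 = 8720677
lcm(8720677, 831383) = 8720677·831383/gcd = 7250222606291/17689 = 409871819
lcm(409871819, 44403) = 409871819·44403/gcd = 18199538379057/361 = 50414233737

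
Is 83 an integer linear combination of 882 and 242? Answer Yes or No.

No

gcd(882, 242): 882 = 3·242 + 156; 242 = 1·156 + 86; 156 = 1·86 + 70; 86 = 1·70 + 16; 70 = 4·16 + 6; 16 = 2·6 + 4; 6 = 1·4 + 2; 4 = 2·2 + 0 → 2
2 does not divide 83, so a solution does not exist.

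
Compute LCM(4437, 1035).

gcd first: 4437 = 4·1035 + 297; 1035 = 3·297 + 144; 297 = 2·144 + 9; 144 = 16·9 + 0 → gcd = 9
lcm = 4437·1035/gcd = 4592295/9 = 510255

510255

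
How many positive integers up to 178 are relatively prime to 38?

Prime factors of 38: 2, 19. Count integers ≤ 178 divisible by none of them.
By inclusion–exclusion: 178 − ⌊178/2⌋ − ⌊178/19⌋ + ⌊178/38⌋ = 84.

84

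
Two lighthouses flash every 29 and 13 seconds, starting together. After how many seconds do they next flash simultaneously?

377

29 = 29; 13 = 13
max exponents: 13 · 29 = 377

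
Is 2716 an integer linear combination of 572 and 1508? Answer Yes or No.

By Bézout, 572p − 1508q = 2716 has integer solutions iff gcd(572, 1508) | 2716.
Euclid: 1508 = 2·572 + 364; 572 = 1·364 + 208; 364 = 1·208 + 156; 208 = 1·156 + 52; 156 = 3·52 + 0. gcd = 52; 2716 mod 52 = 12. No.

No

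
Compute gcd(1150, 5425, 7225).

25

gcd(1150, 5425): 5425 = 4·1150 + 825; 1150 = 1·825 + 325; 825 = 2·325 + 175; 325 = 1·175 + 150; 175 = 1·150 + 25; 150 = 6·25 + 0 → 25
gcd(25, 7225): 7225 = 289·25 + 0 → 25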